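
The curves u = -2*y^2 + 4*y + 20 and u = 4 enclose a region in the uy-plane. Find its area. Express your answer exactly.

72

Both boundary curves give u as a function of y, so integrate with respect to y. Setting them equal: -2*y^2 + 4*y + 16 = 0, i.e. -2*(y - 4)*(y + 2) = 0, so they meet at y = -2, 4.
For y in [-2, 4], u = -2*y^2 + 4*y + 20 is on the right; area = ∫[-2,4] (-2*y^2 + 4*y + 16) dy = 72.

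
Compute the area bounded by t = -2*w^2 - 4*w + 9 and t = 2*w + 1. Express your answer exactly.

125/3

Both boundary curves give t as a function of w, so integrate with respect to w. Setting them equal: -2*w^2 - 6*w + 8 = 0, i.e. -2*(w - 1)*(w + 4) = 0, so they meet at w = -4, 1.
For w in [-4, 1], t = -2*w^2 - 4*w + 9 is on the right; area = ∫[-4,1] (-2*w^2 - 6*w + 8) dw = 125/3.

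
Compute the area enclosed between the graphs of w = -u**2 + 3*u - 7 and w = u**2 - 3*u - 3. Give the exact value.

Set the curves equal: -u**2 + 3*u - 7 = u**2 - 3*u - 3, so -2*u**2 + 6*u - 4 = 0, which factors as -2*(u - 2)*(u - 1) = 0. The curves meet at u = 1, 2.
On [1, 2], w = -u**2 + 3*u - 7 is on top; that piece has area ∫[1,2] (-2*u**2 + 6*u - 4) du = 1/3.

1/3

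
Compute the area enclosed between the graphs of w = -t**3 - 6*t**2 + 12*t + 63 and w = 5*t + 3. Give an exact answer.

Set the curves equal: -t**3 - 6*t**2 + 12*t + 63 = 5*t + 3, so -t**3 - 6*t**2 + 7*t + 60 = 0, which factors as -(t - 3)*(t + 4)*(t + 5) = 0. The curves meet at t = -5, -4, 3.
On [-5, -4], w = 5*t + 3 is on top; that piece has area ∫[-5,-4] (-(-t**3 - 6*t**2 + 7*t + 60)) dt = 5/4.
On [-4, 3], w = -t**3 - 6*t**2 + 12*t + 63 is on top; that piece has area ∫[-4,3] (-t**3 - 6*t**2 + 7*t + 60) dt = 1029/4.
Total enclosed area = 5/4 + 1029/4 = 517/2.

517/2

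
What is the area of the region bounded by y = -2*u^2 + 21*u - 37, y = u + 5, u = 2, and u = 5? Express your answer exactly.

The difference (-2*u^2 + 21*u - 37) - (u + 5) = -2*u^2 + 20*u - 42 changes sign at u = 3 inside [2, 5], so split the integral there.
∫[2,3] (-2*u^2 + 20*u - 42) du = -14/3; the area of that piece is 14/3.
∫[3,5] (-2*u^2 + 20*u - 42) du = 32/3.
Total area = 14/3 + 32/3 = 46/3.

46/3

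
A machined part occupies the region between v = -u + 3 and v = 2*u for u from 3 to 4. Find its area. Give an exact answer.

15/2

On [3, 4], (-u + 3) - (2*u) = -3*u + 3 is ≤ 0 throughout, so the area is a single integral of |-3*u + 3|.
∫[3,4] (-3*u + 3) du = -15/2; the area of that piece is 15/2.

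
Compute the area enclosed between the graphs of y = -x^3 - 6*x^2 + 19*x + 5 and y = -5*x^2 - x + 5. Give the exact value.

Set the curves equal: -x^3 - 6*x^2 + 19*x + 5 = -5*x^2 - x + 5, so -x^3 - x^2 + 20*x = 0, which factors as -x*(x - 4)*(x + 5) = 0. The curves meet at x = -5, 0, 4.
On [-5, 0], y = -5*x^2 - x + 5 is on top; that piece has area ∫[-5,0] (-(-x^3 - x^2 + 20*x)) dx = 1625/12.
On [0, 4], y = -x^3 - 6*x^2 + 19*x + 5 is on top; that piece has area ∫[0,4] (-x^3 - x^2 + 20*x) dx = 224/3.
Total enclosed area = 1625/12 + 224/3 = 2521/12.

2521/12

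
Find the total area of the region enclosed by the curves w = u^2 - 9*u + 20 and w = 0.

Set the curves equal: u^2 - 9*u + 20 = 0, so u^2 - 9*u + 20 = 0, which factors as (u - 5)*(u - 4) = 0. The curves meet at u = 4, 5.
On [4, 5], w = 0 is on top; that piece has area ∫[4,5] (-(u^2 - 9*u + 20)) du = 1/6.

1/6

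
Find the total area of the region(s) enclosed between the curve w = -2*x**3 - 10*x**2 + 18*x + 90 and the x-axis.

The curve meets the x-axis where -2*x**3 - 10*x**2 + 18*x + 90 = 0, i.e. -2*(x - 3)*(x + 3)*(x + 5) = 0, at x = -5, -3, 3.
On [-5, -3] the curve lies below the axis; ∫[-5,-3] (-2*x**3 - 10*x**2 + 18*x + 90) dx = -56/3, giving area 56/3.
On [-3, 3] the curve lies above the axis; ∫[-3,3] (-2*x**3 - 10*x**2 + 18*x + 90) dx = 360, giving area 360.
Total area = 56/3 + 360 = 1136/3.

1136/3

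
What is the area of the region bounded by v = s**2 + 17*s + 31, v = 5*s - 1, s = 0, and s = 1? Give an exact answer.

115/3

On [0, 1], (s**2 + 17*s + 31) - (5*s - 1) = s**2 + 12*s + 32 is ≥ 0 throughout, so the area is a single integral of |s**2 + 12*s + 32|.
∫[0,1] (s**2 + 12*s + 32) ds = 115/3.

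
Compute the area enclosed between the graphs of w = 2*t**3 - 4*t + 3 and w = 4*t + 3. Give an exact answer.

Set the curves equal: 2*t**3 - 4*t + 3 = 4*t + 3, so 2*t**3 - 8*t = 0, which factors as 2*t*(t - 2)*(t + 2) = 0. The curves meet at t = -2, 0, 2.
On [-2, 0], w = 2*t**3 - 4*t + 3 is on top; that piece has area ∫[-2,0] (2*t**3 - 8*t) dt = 8.
On [0, 2], w = 4*t + 3 is on top; that piece has area ∫[0,2] (-(2*t**3 - 8*t)) dt = 8.
Total enclosed area = 8 + 8 = 16.

16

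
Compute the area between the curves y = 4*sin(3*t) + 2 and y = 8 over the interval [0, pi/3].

-8/3 + 2*pi

On [0, pi/3], (4*sin(3*t) + 2) - (8) = 4*sin(3*t) - 6 is ≤ 0 throughout, so the area is a single integral of |4*sin(3*t) - 6|.
∫[0,pi/3] (4*sin(3*t) - 6) dt = 8/3 - 2*pi; the area of that piece is -8/3 + 2*pi.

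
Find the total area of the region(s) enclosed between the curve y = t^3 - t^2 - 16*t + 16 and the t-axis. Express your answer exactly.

863/6

The curve meets the t-axis where t^3 - t^2 - 16*t + 16 = 0, i.e. (t - 4)*(t - 1)*(t + 4) = 0, at t = -4, 1, 4.
On [-4, 1] the curve lies above the axis; ∫[-4,1] (t^3 - t^2 - 16*t + 16) dt = 1375/12, giving area 1375/12.
On [1, 4] the curve lies below the axis; ∫[1,4] (t^3 - t^2 - 16*t + 16) dt = -117/4, giving area 117/4.
Total area = 1375/12 + 117/4 = 863/6.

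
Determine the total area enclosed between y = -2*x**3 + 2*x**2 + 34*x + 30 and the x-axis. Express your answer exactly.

The curve meets the x-axis where -2*x**3 + 2*x**2 + 34*x + 30 = 0, i.e. -2*(x - 5)*(x + 1)*(x + 3) = 0, at x = -3, -1, 5.
On [-3, -1] the curve lies below the axis; ∫[-3,-1] (-2*x**3 + 2*x**2 + 34*x + 30) dx = -56/3, giving area 56/3.
On [-1, 5] the curve lies above the axis; ∫[-1,5] (-2*x**3 + 2*x**2 + 34*x + 30) dx = 360, giving area 360.
Total area = 56/3 + 360 = 1136/3.

1136/3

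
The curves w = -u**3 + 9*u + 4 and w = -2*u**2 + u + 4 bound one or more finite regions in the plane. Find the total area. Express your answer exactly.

148/3

Set the curves equal: -u**3 + 9*u + 4 = -2*u**2 + u + 4, so -u**3 + 2*u**2 + 8*u = 0, which factors as -u*(u - 4)*(u + 2) = 0. The curves meet at u = -2, 0, 4.
On [-2, 0], w = -2*u**2 + u + 4 is on top; that piece has area ∫[-2,0] (-(-u**3 + 2*u**2 + 8*u)) du = 20/3.
On [0, 4], w = -u**3 + 9*u + 4 is on top; that piece has area ∫[0,4] (-u**3 + 2*u**2 + 8*u) du = 128/3.
Total enclosed area = 20/3 + 128/3 = 148/3.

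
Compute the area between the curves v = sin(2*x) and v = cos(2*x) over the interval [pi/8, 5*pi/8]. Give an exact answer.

On [pi/8, 5*pi/8], (sin(2*x)) - (cos(2*x)) = sin(2*x) - cos(2*x) is ≥ 0 throughout, so the area is a single integral of |sin(2*x) - cos(2*x)|.
∫[pi/8,5*pi/8] (sin(2*x) - cos(2*x)) dx = sqrt(2).

sqrt(2)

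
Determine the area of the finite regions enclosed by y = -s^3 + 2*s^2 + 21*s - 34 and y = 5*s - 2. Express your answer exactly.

568/3

Set the curves equal: -s^3 + 2*s^2 + 21*s - 34 = 5*s - 2, so -s^3 + 2*s^2 + 16*s - 32 = 0, which factors as -(s - 4)*(s - 2)*(s + 4) = 0. The curves meet at s = -4, 2, 4.
On [-4, 2], y = 5*s - 2 is on top; that piece has area ∫[-4,2] (-(-s^3 + 2*s^2 + 16*s - 32)) ds = 180.
On [2, 4], y = -s^3 + 2*s^2 + 21*s - 34 is on top; that piece has area ∫[2,4] (-s^3 + 2*s^2 + 16*s - 32) ds = 28/3.
Total enclosed area = 180 + 28/3 = 568/3.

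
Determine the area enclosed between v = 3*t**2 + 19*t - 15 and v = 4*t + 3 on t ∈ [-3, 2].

The difference (3*t**2 + 19*t - 15) - (4*t + 3) = 3*t**2 + 15*t - 18 changes sign at t = 1 inside [-3, 2], so split the integral there.
∫[-3,1] (3*t**2 + 15*t - 18) dt = -104; the area of that piece is 104.
∫[1,2] (3*t**2 + 15*t - 18) dt = 23/2.
Total area = 104 + 23/2 = 231/2.

231/2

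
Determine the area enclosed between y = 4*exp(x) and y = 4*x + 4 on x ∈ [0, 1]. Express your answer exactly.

On [0, 1], (4*exp(x)) - (4*x + 4) = -4*x + 4*exp(x) - 4 is ≥ 0 throughout, so the area is a single integral of |-4*x + 4*exp(x) - 4|.
∫[0,1] (-4*x + 4*exp(x) - 4) dx = -10 + 4*exp(1).

-10 + 4*exp(1)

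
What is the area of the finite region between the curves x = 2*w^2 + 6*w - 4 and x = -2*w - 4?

Both boundary curves give x as a function of w, so integrate with respect to w. Setting them equal: 2*w^2 + 8*w = 0, i.e. 2*w*(w + 4) = 0, so they meet at w = -4, 0.
For w in [-4, 0], x = 2*w^2 + 6*w - 4 is on the left; area = ∫[-4,0] (-(2*w^2 + 8*w)) dw = 64/3.

64/3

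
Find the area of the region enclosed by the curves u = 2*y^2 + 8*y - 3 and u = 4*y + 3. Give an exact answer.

64/3

Both boundary curves give u as a function of y, so integrate with respect to y. Setting them equal: 2*y^2 + 4*y - 6 = 0, i.e. 2*(y - 1)*(y + 3) = 0, so they meet at y = -3, 1.
For y in [-3, 1], u = 2*y^2 + 8*y - 3 is on the left; area = ∫[-3,1] (-(2*y^2 + 4*y - 6)) dy = 64/3.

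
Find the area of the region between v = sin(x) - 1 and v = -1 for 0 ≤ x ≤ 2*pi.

The difference (sin(x) - 1) - (-1) = sin(x) changes sign at x = pi inside [0, 2*pi], so split the integral there.
∫[0,pi] (sin(x)) dx = 2.
∫[pi,2*pi] (sin(x)) dx = -2; the area of that piece is 2.
Total area = 2 + 2 = 4.

4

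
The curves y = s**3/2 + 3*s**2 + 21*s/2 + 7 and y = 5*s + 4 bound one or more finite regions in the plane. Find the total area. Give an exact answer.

Set the curves equal: s**3/2 + 3*s**2 + 21*s/2 + 7 = 5*s + 4, so s**3/2 + 3*s**2 + 11*s/2 + 3 = 0, which factors as (s + 1)*(s + 2)*(s + 3)/2 = 0. The curves meet at s = -3, -2, -1.
On [-3, -2], y = s**3/2 + 3*s**2 + 21*s/2 + 7 is on top; that piece has area ∫[-3,-2] (s**3/2 + 3*s**2 + 11*s/2 + 3) ds = 1/8.
On [-2, -1], y = 5*s + 4 is on top; that piece has area ∫[-2,-1] (-(s**3/2 + 3*s**2 + 11*s/2 + 3)) ds = 1/8.
Total enclosed area = 1/8 + 1/8 = 1/4.

1/4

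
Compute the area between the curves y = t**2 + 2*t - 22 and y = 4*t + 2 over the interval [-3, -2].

38/3

On [-3, -2], (t**2 + 2*t - 22) - (4*t + 2) = t**2 - 2*t - 24 is ≤ 0 throughout, so the area is a single integral of |t**2 - 2*t - 24|.
∫[-3,-2] (t**2 - 2*t - 24) dt = -38/3; the area of that piece is 38/3.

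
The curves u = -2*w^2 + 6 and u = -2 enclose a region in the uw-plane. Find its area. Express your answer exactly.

64/3

Both boundary curves give u as a function of w, so integrate with respect to w. Setting them equal: -2*w^2 + 8 = 0, i.e. -2*(w - 2)*(w + 2) = 0, so they meet at w = -2, 2.
For w in [-2, 2], u = -2*w^2 + 6 is on the right; area = ∫[-2,2] (-2*w^2 + 8) dw = 64/3.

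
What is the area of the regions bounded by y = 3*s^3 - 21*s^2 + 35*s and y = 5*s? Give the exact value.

253/4

Set the curves equal: 3*s^3 - 21*s^2 + 35*s = 5*s, so 3*s^3 - 21*s^2 + 30*s = 0, which factors as 3*s*(s - 5)*(s - 2) = 0. The curves meet at s = 0, 2, 5.
On [0, 2], y = 3*s^3 - 21*s^2 + 35*s is on top; that piece has area ∫[0,2] (3*s^3 - 21*s^2 + 30*s) ds = 16.
On [2, 5], y = 5*s is on top; that piece has area ∫[2,5] (-(3*s^3 - 21*s^2 + 30*s)) ds = 189/4.
Total enclosed area = 16 + 189/4 = 253/4.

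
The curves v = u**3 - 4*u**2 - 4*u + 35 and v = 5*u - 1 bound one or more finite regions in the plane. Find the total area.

Set the curves equal: u**3 - 4*u**2 - 4*u + 35 = 5*u - 1, so u**3 - 4*u**2 - 9*u + 36 = 0, which factors as (u - 4)*(u - 3)*(u + 3) = 0. The curves meet at u = -3, 3, 4.
On [-3, 3], v = u**3 - 4*u**2 - 4*u + 35 is on top; that piece has area ∫[-3,3] (u**3 - 4*u**2 - 9*u + 36) du = 144.
On [3, 4], v = 5*u - 1 is on top; that piece has area ∫[3,4] (-(u**3 - 4*u**2 - 9*u + 36)) du = 13/12.
Total enclosed area = 144 + 13/12 = 1741/12.

1741/12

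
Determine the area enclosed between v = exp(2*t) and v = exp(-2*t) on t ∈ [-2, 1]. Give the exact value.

-2 + exp(-4)/2 + exp(-2)/2 + exp(2)/2 + exp(4)/2

The difference (exp(2*t)) - (exp(-2*t)) = exp(2*t) - exp(-2*t) changes sign at t = 0 inside [-2, 1], so split the integral there.
∫[-2,0] (exp(2*t) - exp(-2*t)) dt = -exp(4)/2 - exp(-4)/2 + 1; the area of that piece is -1 + exp(-4)/2 + exp(4)/2.
∫[0,1] (exp(2*t) - exp(-2*t)) dt = -1 + exp(-2)/2 + exp(2)/2.
Total area = (-1 + exp(-4)/2 + exp(4)/2) + (-1 + exp(-2)/2 + exp(2)/2) = -2 + exp(-4)/2 + exp(-2)/2 + exp(2)/2 + exp(4)/2.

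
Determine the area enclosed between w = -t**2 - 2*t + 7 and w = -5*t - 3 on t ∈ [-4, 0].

28

The difference (-t**2 - 2*t + 7) - (-5*t - 3) = -t**2 + 3*t + 10 changes sign at t = -2 inside [-4, 0], so split the integral there.
∫[-4,-2] (-t**2 + 3*t + 10) dt = -50/3; the area of that piece is 50/3.
∫[-2,0] (-t**2 + 3*t + 10) dt = 34/3.
Total area = 50/3 + 34/3 = 28.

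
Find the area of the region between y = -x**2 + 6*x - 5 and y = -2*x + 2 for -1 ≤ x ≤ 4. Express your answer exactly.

The difference (-x**2 + 6*x - 5) - (-2*x + 2) = -x**2 + 8*x - 7 changes sign at x = 1 inside [-1, 4], so split the integral there.
∫[-1,1] (-x**2 + 8*x - 7) dx = -44/3; the area of that piece is 44/3.
∫[1,4] (-x**2 + 8*x - 7) dx = 18.
Total area = 44/3 + 18 = 98/3.

98/3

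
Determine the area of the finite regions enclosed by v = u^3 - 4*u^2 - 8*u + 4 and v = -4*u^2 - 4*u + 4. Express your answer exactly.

8

Set the curves equal: u^3 - 4*u^2 - 8*u + 4 = -4*u^2 - 4*u + 4, so u^3 - 4*u = 0, which factors as u*(u - 2)*(u + 2) = 0. The curves meet at u = -2, 0, 2.
On [-2, 0], v = u^3 - 4*u^2 - 8*u + 4 is on top; that piece has area ∫[-2,0] (u^3 - 4*u) du = 4.
On [0, 2], v = -4*u^2 - 4*u + 4 is on top; that piece has area ∫[0,2] (-(u^3 - 4*u)) du = 4.
Total enclosed area = 4 + 4 = 8.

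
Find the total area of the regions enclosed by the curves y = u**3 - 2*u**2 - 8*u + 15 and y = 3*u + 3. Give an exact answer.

Set the curves equal: u**3 - 2*u**2 - 8*u + 15 = 3*u + 3, so u**3 - 2*u**2 - 11*u + 12 = 0, which factors as (u - 4)*(u - 1)*(u + 3) = 0. The curves meet at u = -3, 1, 4.
On [-3, 1], y = u**3 - 2*u**2 - 8*u + 15 is on top; that piece has area ∫[-3,1] (u**3 - 2*u**2 - 11*u + 12) du = 160/3.
On [1, 4], y = 3*u + 3 is on top; that piece has area ∫[1,4] (-(u**3 - 2*u**2 - 11*u + 12)) du = 99/4.
Total enclosed area = 160/3 + 99/4 = 937/12.

937/12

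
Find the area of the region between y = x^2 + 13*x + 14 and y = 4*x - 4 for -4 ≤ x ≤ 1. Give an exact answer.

93/2

The difference (x^2 + 13*x + 14) - (4*x - 4) = x^2 + 9*x + 18 changes sign at x = -3 inside [-4, 1], so split the integral there.
∫[-4,-3] (x^2 + 9*x + 18) dx = -7/6; the area of that piece is 7/6.
∫[-3,1] (x^2 + 9*x + 18) dx = 136/3.
Total area = 7/6 + 136/3 = 93/2.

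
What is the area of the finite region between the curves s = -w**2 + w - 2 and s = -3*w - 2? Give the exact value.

32/3

Both boundary curves give s as a function of w, so integrate with respect to w. Setting them equal: -w**2 + 4*w = 0, i.e. -w*(w - 4) = 0, so they meet at w = 0, 4.
For w in [0, 4], s = -w**2 + w - 2 is on the right; area = ∫[0,4] (-w**2 + 4*w) dw = 32/3.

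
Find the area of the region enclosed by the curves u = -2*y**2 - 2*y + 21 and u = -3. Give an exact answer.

343/3

Both boundary curves give u as a function of y, so integrate with respect to y. Setting them equal: -2*y**2 - 2*y + 24 = 0, i.e. -2*(y - 3)*(y + 4) = 0, so they meet at y = -4, 3.
For y in [-4, 3], u = -2*y**2 - 2*y + 21 is on the right; area = ∫[-4,3] (-2*y**2 - 2*y + 24) dy = 343/3.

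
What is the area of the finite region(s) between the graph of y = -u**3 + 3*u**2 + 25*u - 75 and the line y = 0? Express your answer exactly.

524

The curve meets the u-axis where -u**3 + 3*u**2 + 25*u - 75 = 0, i.e. -(u - 5)*(u - 3)*(u + 5) = 0, at u = -5, 3, 5.
On [-5, 3] the curve lies below the axis; ∫[-5,3] (-u**3 + 3*u**2 + 25*u - 75) du = -512, giving area 512.
On [3, 5] the curve lies above the axis; ∫[3,5] (-u**3 + 3*u**2 + 25*u - 75) du = 12, giving area 12.
Total area = 512 + 12 = 524.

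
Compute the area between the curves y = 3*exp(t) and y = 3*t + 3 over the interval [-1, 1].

On [-1, 1], (3*exp(t)) - (3*t + 3) = -3*t + 3*exp(t) - 3 is ≥ 0 throughout, so the area is a single integral of |-3*t + 3*exp(t) - 3|.
∫[-1,1] (-3*t + 3*exp(t) - 3) dt = -6 - 3*exp(-1) + 3*exp(1).

-6 - 3*exp(-1) + 3*exp(1)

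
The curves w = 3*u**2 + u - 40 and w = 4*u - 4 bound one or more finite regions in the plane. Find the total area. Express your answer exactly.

Set the curves equal: 3*u**2 + u - 40 = 4*u - 4, so 3*u**2 - 3*u - 36 = 0, which factors as 3*(u - 4)*(u + 3) = 0. The curves meet at u = -3, 4.
On [-3, 4], w = 4*u - 4 is on top; that piece has area ∫[-3,4] (-(3*u**2 - 3*u - 36)) du = 343/2.

343/2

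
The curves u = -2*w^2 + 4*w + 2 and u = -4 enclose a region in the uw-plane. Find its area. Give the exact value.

Both boundary curves give u as a function of w, so integrate with respect to w. Setting them equal: -2*w^2 + 4*w + 6 = 0, i.e. -2*(w - 3)*(w + 1) = 0, so they meet at w = -1, 3.
For w in [-1, 3], u = -2*w^2 + 4*w + 2 is on the right; area = ∫[-1,3] (-2*w^2 + 4*w + 6) dw = 64/3.

64/3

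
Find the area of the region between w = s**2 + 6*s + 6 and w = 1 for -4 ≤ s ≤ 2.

36

The difference (s**2 + 6*s + 6) - (1) = s**2 + 6*s + 5 changes sign at s = -1 inside [-4, 2], so split the integral there.
∫[-4,-1] (s**2 + 6*s + 5) ds = -9; the area of that piece is 9.
∫[-1,2] (s**2 + 6*s + 5) ds = 27.
Total area = 9 + 27 = 36.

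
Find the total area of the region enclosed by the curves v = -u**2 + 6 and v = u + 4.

9/2

Set the curves equal: -u**2 + 6 = u + 4, so -u**2 - u + 2 = 0, which factors as -(u - 1)*(u + 2) = 0. The curves meet at u = -2, 1.
On [-2, 1], v = -u**2 + 6 is on top; that piece has area ∫[-2,1] (-u**2 - u + 2) du = 9/2.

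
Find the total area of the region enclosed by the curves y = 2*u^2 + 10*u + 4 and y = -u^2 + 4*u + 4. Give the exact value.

4

Set the curves equal: 2*u^2 + 10*u + 4 = -u^2 + 4*u + 4, so 3*u^2 + 6*u = 0, which factors as 3*u*(u + 2) = 0. The curves meet at u = -2, 0.
On [-2, 0], y = -u^2 + 4*u + 4 is on top; that piece has area ∫[-2,0] (-(3*u^2 + 6*u)) du = 4.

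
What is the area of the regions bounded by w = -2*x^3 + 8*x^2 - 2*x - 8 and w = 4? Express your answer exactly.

Set the curves equal: -2*x^3 + 8*x^2 - 2*x - 8 = 4, so -2*x^3 + 8*x^2 - 2*x - 12 = 0, which factors as -2*(x - 3)*(x - 2)*(x + 1) = 0. The curves meet at x = -1, 2, 3.
On [-1, 2], w = 4 is on top; that piece has area ∫[-1,2] (-(-2*x^3 + 8*x^2 - 2*x - 12)) dx = 45/2.
On [2, 3], w = -2*x^3 + 8*x^2 - 2*x - 8 is on top; that piece has area ∫[2,3] (-2*x^3 + 8*x^2 - 2*x - 12) dx = 7/6.
Total enclosed area = 45/2 + 7/6 = 71/3.

71/3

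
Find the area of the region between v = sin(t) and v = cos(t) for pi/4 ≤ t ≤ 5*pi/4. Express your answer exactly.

On [pi/4, 5*pi/4], (sin(t)) - (cos(t)) = sin(t) - cos(t) is ≥ 0 throughout, so the area is a single integral of |sin(t) - cos(t)|.
∫[pi/4,5*pi/4] (sin(t) - cos(t)) dt = 2*sqrt(2).

2*sqrt(2)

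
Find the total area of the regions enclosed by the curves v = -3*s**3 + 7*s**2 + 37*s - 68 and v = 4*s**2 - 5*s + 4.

1741/4

Set the curves equal: -3*s**3 + 7*s**2 + 37*s - 68 = 4*s**2 - 5*s + 4, so -3*s**3 + 3*s**2 + 42*s - 72 = 0, which factors as -3*(s - 3)*(s - 2)*(s + 4) = 0. The curves meet at s = -4, 2, 3.
On [-4, 2], v = 4*s**2 - 5*s + 4 is on top; that piece has area ∫[-4,2] (-(-3*s**3 + 3*s**2 + 42*s - 72)) ds = 432.
On [2, 3], v = -3*s**3 + 7*s**2 + 37*s - 68 is on top; that piece has area ∫[2,3] (-3*s**3 + 3*s**2 + 42*s - 72) ds = 13/4.
Total enclosed area = 432 + 13/4 = 1741/4.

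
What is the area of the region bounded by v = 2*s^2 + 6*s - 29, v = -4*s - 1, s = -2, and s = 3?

111

The difference (2*s^2 + 6*s - 29) - (-4*s - 1) = 2*s^2 + 10*s - 28 changes sign at s = 2 inside [-2, 3], so split the integral there.
∫[-2,2] (2*s^2 + 10*s - 28) ds = -304/3; the area of that piece is 304/3.
∫[2,3] (2*s^2 + 10*s - 28) ds = 29/3.
Total area = 304/3 + 29/3 = 111.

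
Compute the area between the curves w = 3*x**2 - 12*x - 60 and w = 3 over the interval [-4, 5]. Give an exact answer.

464

The difference (3*x**2 - 12*x - 60) - (3) = 3*x**2 - 12*x - 63 changes sign at x = -3 inside [-4, 5], so split the integral there.
∫[-4,-3] (3*x**2 - 12*x - 63) dx = 16.
∫[-3,5] (3*x**2 - 12*x - 63) dx = -448; the area of that piece is 448.
Total area = 16 + 448 = 464.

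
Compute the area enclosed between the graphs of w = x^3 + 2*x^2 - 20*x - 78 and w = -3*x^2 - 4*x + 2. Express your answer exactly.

Set the curves equal: x^3 + 2*x^2 - 20*x - 78 = -3*x^2 - 4*x + 2, so x^3 + 5*x^2 - 16*x - 80 = 0, which factors as (x - 4)*(x + 4)*(x + 5) = 0. The curves meet at x = -5, -4, 4.
On [-5, -4], w = x^3 + 2*x^2 - 20*x - 78 is on top; that piece has area ∫[-5,-4] (x^3 + 5*x^2 - 16*x - 80) dx = 17/12.
On [-4, 4], w = -3*x^2 - 4*x + 2 is on top; that piece has area ∫[-4,4] (-(x^3 + 5*x^2 - 16*x - 80)) dx = 1280/3.
Total enclosed area = 17/12 + 1280/3 = 5137/12.

5137/12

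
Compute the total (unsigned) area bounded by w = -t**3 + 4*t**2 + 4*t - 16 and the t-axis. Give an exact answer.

148/3

The curve meets the t-axis where -t**3 + 4*t**2 + 4*t - 16 = 0, i.e. -(t - 4)*(t - 2)*(t + 2) = 0, at t = -2, 2, 4.
On [-2, 2] the curve lies below the axis; ∫[-2,2] (-t**3 + 4*t**2 + 4*t - 16) dt = -128/3, giving area 128/3.
On [2, 4] the curve lies above the axis; ∫[2,4] (-t**3 + 4*t**2 + 4*t - 16) dt = 20/3, giving area 20/3.
Total area = 128/3 + 20/3 = 148/3.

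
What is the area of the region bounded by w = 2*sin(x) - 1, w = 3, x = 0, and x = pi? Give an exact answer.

-4 + 4*pi

On [0, pi], (2*sin(x) - 1) - (3) = 2*sin(x) - 4 is ≤ 0 throughout, so the area is a single integral of |2*sin(x) - 4|.
∫[0,pi] (2*sin(x) - 4) dx = 4 - 4*pi; the area of that piece is -4 + 4*pi.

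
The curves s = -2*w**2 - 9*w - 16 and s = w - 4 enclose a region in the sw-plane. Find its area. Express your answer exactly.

1/3

Both boundary curves give s as a function of w, so integrate with respect to w. Setting them equal: -2*w**2 - 10*w - 12 = 0, i.e. -2*(w + 2)*(w + 3) = 0, so they meet at w = -3, -2.
For w in [-3, -2], s = -2*w**2 - 9*w - 16 is on the right; area = ∫[-3,-2] (-2*w**2 - 10*w - 12) dw = 1/3.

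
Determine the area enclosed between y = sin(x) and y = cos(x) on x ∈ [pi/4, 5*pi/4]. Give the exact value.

2*sqrt(2)

On [pi/4, 5*pi/4], (sin(x)) - (cos(x)) = sin(x) - cos(x) is ≥ 0 throughout, so the area is a single integral of |sin(x) - cos(x)|.
∫[pi/4,5*pi/4] (sin(x) - cos(x)) dx = 2*sqrt(2).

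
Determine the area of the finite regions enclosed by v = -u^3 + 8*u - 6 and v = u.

131/4

Set the curves equal: -u^3 + 8*u - 6 = u, so -u^3 + 7*u - 6 = 0, which factors as -(u - 2)*(u - 1)*(u + 3) = 0. The curves meet at u = -3, 1, 2.
On [-3, 1], v = u is on top; that piece has area ∫[-3,1] (-(-u^3 + 7*u - 6)) du = 32.
On [1, 2], v = -u^3 + 8*u - 6 is on top; that piece has area ∫[1,2] (-u^3 + 7*u - 6) du = 3/4.
Total enclosed area = 32 + 3/4 = 131/4.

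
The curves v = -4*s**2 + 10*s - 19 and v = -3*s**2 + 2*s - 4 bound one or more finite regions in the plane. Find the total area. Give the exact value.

4/3

Set the curves equal: -4*s**2 + 10*s - 19 = -3*s**2 + 2*s - 4, so -s**2 + 8*s - 15 = 0, which factors as -(s - 5)*(s - 3) = 0. The curves meet at s = 3, 5.
On [3, 5], v = -4*s**2 + 10*s - 19 is on top; that piece has area ∫[3,5] (-s**2 + 8*s - 15) ds = 4/3.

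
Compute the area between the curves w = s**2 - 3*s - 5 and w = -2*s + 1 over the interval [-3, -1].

The difference (s**2 - 3*s - 5) - (-2*s + 1) = s**2 - s - 6 changes sign at s = -2 inside [-3, -1], so split the integral there.
∫[-3,-2] (s**2 - s - 6) ds = 17/6.
∫[-2,-1] (s**2 - s - 6) ds = -13/6; the area of that piece is 13/6.
Total area = 17/6 + 13/6 = 5.

5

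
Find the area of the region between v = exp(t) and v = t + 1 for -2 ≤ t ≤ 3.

On [-2, 3], (exp(t)) - (t + 1) = -t + exp(t) - 1 is ≥ 0 throughout, so the area is a single integral of |-t + exp(t) - 1|.
∫[-2,3] (-t + exp(t) - 1) dt = -15/2 - exp(-2) + exp(3).

-15/2 - exp(-2) + exp(3)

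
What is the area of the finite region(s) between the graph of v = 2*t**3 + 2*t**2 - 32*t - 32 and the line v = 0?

The curve meets the t-axis where 2*t**3 + 2*t**2 - 32*t - 32 = 0, i.e. 2*(t - 4)*(t + 1)*(t + 4) = 0, at t = -4, -1, 4.
On [-4, -1] the curve lies above the axis; ∫[-4,-1] (2*t**3 + 2*t**2 - 32*t - 32) dt = 117/2, giving area 117/2.
On [-1, 4] the curve lies below the axis; ∫[-1,4] (2*t**3 + 2*t**2 - 32*t - 32) dt = -1375/6, giving area 1375/6.
Total area = 117/2 + 1375/6 = 863/3.

863/3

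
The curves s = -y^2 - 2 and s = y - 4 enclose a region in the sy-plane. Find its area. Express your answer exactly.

Both boundary curves give s as a function of y, so integrate with respect to y. Setting them equal: -y^2 - y + 2 = 0, i.e. -(y - 1)*(y + 2) = 0, so they meet at y = -2, 1.
For y in [-2, 1], s = -y^2 - 2 is on the right; area = ∫[-2,1] (-y^2 - y + 2) dy = 9/2.

9/2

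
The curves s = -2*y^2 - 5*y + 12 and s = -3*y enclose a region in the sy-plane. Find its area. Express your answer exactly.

Both boundary curves give s as a function of y, so integrate with respect to y. Setting them equal: -2*y^2 - 2*y + 12 = 0, i.e. -2*(y - 2)*(y + 3) = 0, so they meet at y = -3, 2.
For y in [-3, 2], s = -2*y^2 - 5*y + 12 is on the right; area = ∫[-3,2] (-2*y^2 - 2*y + 12) dy = 125/3.

125/3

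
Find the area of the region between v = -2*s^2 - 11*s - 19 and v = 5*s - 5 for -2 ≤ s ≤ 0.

The difference (-2*s^2 - 11*s - 19) - (5*s - 5) = -2*s^2 - 16*s - 14 changes sign at s = -1 inside [-2, 0], so split the integral there.
∫[-2,-1] (-2*s^2 - 16*s - 14) ds = 16/3.
∫[-1,0] (-2*s^2 - 16*s - 14) ds = -20/3; the area of that piece is 20/3.
Total area = 16/3 + 20/3 = 12.

12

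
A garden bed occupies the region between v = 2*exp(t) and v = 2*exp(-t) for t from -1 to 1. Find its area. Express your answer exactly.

The difference (2*exp(t)) - (2*exp(-t)) = 2*exp(t) - 2*exp(-t) changes sign at t = 0 inside [-1, 1], so split the integral there.
∫[-1,0] (2*exp(t) - 2*exp(-t)) dt = -2*exp(1) - 2*exp(-1) + 4; the area of that piece is -4 + 2*exp(-1) + 2*exp(1).
∫[0,1] (2*exp(t) - 2*exp(-t)) dt = -4 + 2*exp(-1) + 2*exp(1).
Total area = (-4 + 2*exp(-1) + 2*exp(1)) + (-4 + 2*exp(-1) + 2*exp(1)) = -8 + 4*exp(-1) + 4*exp(1).

-8 + 4*exp(-1) + 4*exp(1)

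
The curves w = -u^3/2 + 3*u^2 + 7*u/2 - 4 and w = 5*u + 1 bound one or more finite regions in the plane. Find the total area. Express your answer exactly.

Set the curves equal: -u^3/2 + 3*u^2 + 7*u/2 - 4 = 5*u + 1, so -u^3/2 + 3*u^2 - 3*u/2 - 5 = 0, which factors as -(u - 5)*(u - 2)*(u + 1)/2 = 0. The curves meet at u = -1, 2, 5.
On [-1, 2], w = 5*u + 1 is on top; that piece has area ∫[-1,2] (-(-u^3/2 + 3*u^2 - 3*u/2 - 5)) du = 81/8.
On [2, 5], w = -u^3/2 + 3*u^2 + 7*u/2 - 4 is on top; that piece has area ∫[2,5] (-u^3/2 + 3*u^2 - 3*u/2 - 5) du = 81/8.
Total enclosed area = 81/8 + 81/8 = 81/4.

81/4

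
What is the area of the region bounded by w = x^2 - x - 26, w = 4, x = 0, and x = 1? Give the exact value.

On [0, 1], (x^2 - x - 26) - (4) = x^2 - x - 30 is ≤ 0 throughout, so the area is a single integral of |x^2 - x - 30|.
∫[0,1] (x^2 - x - 30) dx = -181/6; the area of that piece is 181/6.

181/6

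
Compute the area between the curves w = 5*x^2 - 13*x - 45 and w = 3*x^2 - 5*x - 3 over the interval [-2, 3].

On [-2, 3], (5*x^2 - 13*x - 45) - (3*x^2 - 5*x - 3) = 2*x^2 - 8*x - 42 is ≤ 0 throughout, so the area is a single integral of |2*x^2 - 8*x - 42|.
∫[-2,3] (2*x^2 - 8*x - 42) dx = -620/3; the area of that piece is 620/3.

620/3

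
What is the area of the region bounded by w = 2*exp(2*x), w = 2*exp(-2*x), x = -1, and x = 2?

The difference (2*exp(2*x)) - (2*exp(-2*x)) = 2*exp(2*x) - 2*exp(-2*x) changes sign at x = 0 inside [-1, 2], so split the integral there.
∫[-1,0] (2*exp(2*x) - 2*exp(-2*x)) dx = -exp(2) - exp(-2) + 2; the area of that piece is -2 + exp(-2) + exp(2).
∫[0,2] (2*exp(2*x) - 2*exp(-2*x)) dx = -2 + exp(-4) + exp(4).
Total area = (-2 + exp(-2) + exp(2)) + (-2 + exp(-4) + exp(4)) = -4 + exp(-4) + exp(-2) + exp(2) + exp(4).

-4 + exp(-4) + exp(-2) + exp(2) + exp(4)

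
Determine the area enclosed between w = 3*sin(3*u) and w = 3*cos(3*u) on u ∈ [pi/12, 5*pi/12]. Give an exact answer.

2*sqrt(2)

On [pi/12, 5*pi/12], (3*sin(3*u)) - (3*cos(3*u)) = 3*sin(3*u) - 3*cos(3*u) is ≥ 0 throughout, so the area is a single integral of |3*sin(3*u) - 3*cos(3*u)|.
∫[pi/12,5*pi/12] (3*sin(3*u) - 3*cos(3*u)) du = 2*sqrt(2).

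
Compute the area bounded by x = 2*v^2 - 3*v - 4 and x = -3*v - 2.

8/3

Both boundary curves give x as a function of v, so integrate with respect to v. Setting them equal: 2*v^2 - 2 = 0, i.e. 2*(v - 1)*(v + 1) = 0, so they meet at v = -1, 1.
For v in [-1, 1], x = 2*v^2 - 3*v - 4 is on the left; area = ∫[-1,1] (-(2*v^2 - 2)) dv = 8/3.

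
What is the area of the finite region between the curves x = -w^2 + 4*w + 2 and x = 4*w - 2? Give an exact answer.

Both boundary curves give x as a function of w, so integrate with respect to w. Setting them equal: -w^2 + 4 = 0, i.e. -(w - 2)*(w + 2) = 0, so they meet at w = -2, 2.
For w in [-2, 2], x = -w^2 + 4*w + 2 is on the right; area = ∫[-2,2] (-w^2 + 4) dw = 32/3.

32/3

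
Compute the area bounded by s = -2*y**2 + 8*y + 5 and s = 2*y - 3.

Both boundary curves give s as a function of y, so integrate with respect to y. Setting them equal: -2*y**2 + 6*y + 8 = 0, i.e. -2*(y - 4)*(y + 1) = 0, so they meet at y = -1, 4.
For y in [-1, 4], s = -2*y**2 + 8*y + 5 is on the right; area = ∫[-1,4] (-2*y**2 + 6*y + 8) dy = 125/3.

125/3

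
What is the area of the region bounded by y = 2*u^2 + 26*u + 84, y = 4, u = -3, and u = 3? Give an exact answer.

On [-3, 3], (2*u^2 + 26*u + 84) - (4) = 2*u^2 + 26*u + 80 is ≥ 0 throughout, so the area is a single integral of |2*u^2 + 26*u + 80|.
∫[-3,3] (2*u^2 + 26*u + 80) du = 516.

516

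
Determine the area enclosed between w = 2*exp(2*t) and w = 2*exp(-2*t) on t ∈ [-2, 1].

The difference (2*exp(2*t)) - (2*exp(-2*t)) = 2*exp(2*t) - 2*exp(-2*t) changes sign at t = 0 inside [-2, 1], so split the integral there.
∫[-2,0] (2*exp(2*t) - 2*exp(-2*t)) dt = -exp(4) - exp(-4) + 2; the area of that piece is -2 + exp(-4) + exp(4).
∫[0,1] (2*exp(2*t) - 2*exp(-2*t)) dt = -2 + exp(-2) + exp(2).
Total area = (-2 + exp(-4) + exp(4)) + (-2 + exp(-2) + exp(2)) = -4 + exp(-4) + exp(-2) + exp(2) + exp(4).

-4 + exp(-4) + exp(-2) + exp(2) + exp(4)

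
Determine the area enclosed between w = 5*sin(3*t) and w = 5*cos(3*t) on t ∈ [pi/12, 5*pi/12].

10*sqrt(2)/3

On [pi/12, 5*pi/12], (5*sin(3*t)) - (5*cos(3*t)) = 5*sin(3*t) - 5*cos(3*t) is ≥ 0 throughout, so the area is a single integral of |5*sin(3*t) - 5*cos(3*t)|.
∫[pi/12,5*pi/12] (5*sin(3*t) - 5*cos(3*t)) dt = 10*sqrt(2)/3.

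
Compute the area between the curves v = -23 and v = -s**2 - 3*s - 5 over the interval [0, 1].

On [0, 1], (-23) - (-s**2 - 3*s - 5) = s**2 + 3*s - 18 is ≤ 0 throughout, so the area is a single integral of |s**2 + 3*s - 18|.
∫[0,1] (s**2 + 3*s - 18) ds = -97/6; the area of that piece is 97/6.

97/6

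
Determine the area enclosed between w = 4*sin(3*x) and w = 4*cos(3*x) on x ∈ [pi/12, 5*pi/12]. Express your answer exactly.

On [pi/12, 5*pi/12], (4*sin(3*x)) - (4*cos(3*x)) = 4*sin(3*x) - 4*cos(3*x) is ≥ 0 throughout, so the area is a single integral of |4*sin(3*x) - 4*cos(3*x)|.
∫[pi/12,5*pi/12] (4*sin(3*x) - 4*cos(3*x)) dx = 8*sqrt(2)/3.

8*sqrt(2)/3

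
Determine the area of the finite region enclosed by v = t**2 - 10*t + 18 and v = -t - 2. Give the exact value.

1/6

Set the curves equal: t**2 - 10*t + 18 = -t - 2, so t**2 - 9*t + 20 = 0, which factors as (t - 5)*(t - 4) = 0. The curves meet at t = 4, 5.
On [4, 5], v = -t - 2 is on top; that piece has area ∫[4,5] (-(t**2 - 9*t + 20)) dt = 1/6.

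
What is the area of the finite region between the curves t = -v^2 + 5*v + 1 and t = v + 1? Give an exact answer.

32/3

Both boundary curves give t as a function of v, so integrate with respect to v. Setting them equal: -v^2 + 4*v = 0, i.e. -v*(v - 4) = 0, so they meet at v = 0, 4.
For v in [0, 4], t = -v^2 + 5*v + 1 is on the right; area = ∫[0,4] (-v^2 + 4*v) dv = 32/3.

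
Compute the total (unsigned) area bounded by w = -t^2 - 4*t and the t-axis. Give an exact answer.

32/3

The curve meets the t-axis where -t^2 - 4*t = 0, i.e. -t*(t + 4) = 0, at t = -4, 0.
On [-4, 0] the curve lies above the axis; ∫[-4,0] (-t^2 - 4*t) dt = 32/3, giving area 32/3.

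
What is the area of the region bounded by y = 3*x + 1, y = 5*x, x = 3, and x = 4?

6

On [3, 4], (3*x + 1) - (5*x) = -2*x + 1 is ≤ 0 throughout, so the area is a single integral of |-2*x + 1|.
∫[3,4] (-2*x + 1) dx = -6; the area of that piece is 6.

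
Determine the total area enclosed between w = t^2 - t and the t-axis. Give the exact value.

1/6

The curve meets the t-axis where t^2 - t = 0, i.e. t*(t - 1) = 0, at t = 0, 1.
On [0, 1] the curve lies below the axis; ∫[0,1] (t^2 - t) dt = -1/6, giving area 1/6.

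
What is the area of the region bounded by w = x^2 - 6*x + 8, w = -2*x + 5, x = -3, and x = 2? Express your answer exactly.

The difference (x^2 - 6*x + 8) - (-2*x + 5) = x^2 - 4*x + 3 changes sign at x = 1 inside [-3, 2], so split the integral there.
∫[-3,1] (x^2 - 4*x + 3) dx = 112/3.
∫[1,2] (x^2 - 4*x + 3) dx = -2/3; the area of that piece is 2/3.
Total area = 112/3 + 2/3 = 38.

38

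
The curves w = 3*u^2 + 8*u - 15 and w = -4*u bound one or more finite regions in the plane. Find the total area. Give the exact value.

Set the curves equal: 3*u^2 + 8*u - 15 = -4*u, so 3*u^2 + 12*u - 15 = 0, which factors as 3*(u - 1)*(u + 5) = 0. The curves meet at u = -5, 1.
On [-5, 1], w = -4*u is on top; that piece has area ∫[-5,1] (-(3*u^2 + 12*u - 15)) du = 108.

108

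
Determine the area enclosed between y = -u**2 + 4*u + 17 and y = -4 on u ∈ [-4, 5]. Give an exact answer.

464/3

The difference (-u**2 + 4*u + 17) - (-4) = -u**2 + 4*u + 21 changes sign at u = -3 inside [-4, 5], so split the integral there.
∫[-4,-3] (-u**2 + 4*u + 21) du = -16/3; the area of that piece is 16/3.
∫[-3,5] (-u**2 + 4*u + 21) du = 448/3.
Total area = 16/3 + 448/3 = 464/3.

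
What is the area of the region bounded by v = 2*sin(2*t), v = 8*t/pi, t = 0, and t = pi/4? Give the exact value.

On [0, pi/4], (2*sin(2*t)) - (8*t/pi) = -8*t/pi + 2*sin(2*t) is ≥ 0 throughout, so the area is a single integral of |-8*t/pi + 2*sin(2*t)|.
∫[0,pi/4] (-8*t/pi + 2*sin(2*t)) dt = 1 - pi/4.

1 - pi/4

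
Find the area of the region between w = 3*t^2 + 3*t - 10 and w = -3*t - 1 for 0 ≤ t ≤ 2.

The difference (3*t^2 + 3*t - 10) - (-3*t - 1) = 3*t^2 + 6*t - 9 changes sign at t = 1 inside [0, 2], so split the integral there.
∫[0,1] (3*t^2 + 6*t - 9) dt = -5; the area of that piece is 5.
∫[1,2] (3*t^2 + 6*t - 9) dt = 7.
Total area = 5 + 7 = 12.

12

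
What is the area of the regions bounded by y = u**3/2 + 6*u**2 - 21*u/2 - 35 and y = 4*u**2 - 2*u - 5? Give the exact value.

3901/24

Set the curves equal: u**3/2 + 6*u**2 - 21*u/2 - 35 = 4*u**2 - 2*u - 5, so u**3/2 + 2*u**2 - 17*u/2 - 30 = 0, which factors as (u - 4)*(u + 3)*(u + 5)/2 = 0. The curves meet at u = -5, -3, 4.
On [-5, -3], y = u**3/2 + 6*u**2 - 21*u/2 - 35 is on top; that piece has area ∫[-5,-3] (u**3/2 + 2*u**2 - 17*u/2 - 30) du = 16/3.
On [-3, 4], y = 4*u**2 - 2*u - 5 is on top; that piece has area ∫[-3,4] (-(u**3/2 + 2*u**2 - 17*u/2 - 30)) du = 3773/24.
Total enclosed area = 16/3 + 3773/24 = 3901/24.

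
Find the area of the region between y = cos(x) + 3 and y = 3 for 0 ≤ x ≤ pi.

2

The difference (cos(x) + 3) - (3) = cos(x) changes sign at x = pi/2 inside [0, pi], so split the integral there.
∫[0,pi/2] (cos(x)) dx = 1.
∫[pi/2,pi] (cos(x)) dx = -1; the area of that piece is 1.
Total area = 1 + 1 = 2.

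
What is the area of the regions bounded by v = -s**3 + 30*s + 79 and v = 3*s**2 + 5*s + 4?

Set the curves equal: -s**3 + 30*s + 79 = 3*s**2 + 5*s + 4, so -s**3 - 3*s**2 + 25*s + 75 = 0, which factors as -(s - 5)*(s + 3)*(s + 5) = 0. The curves meet at s = -5, -3, 5.
On [-5, -3], v = 3*s**2 + 5*s + 4 is on top; that piece has area ∫[-5,-3] (-(-s**3 - 3*s**2 + 25*s + 75)) ds = 12.
On [-3, 5], v = -s**3 + 30*s + 79 is on top; that piece has area ∫[-3,5] (-s**3 - 3*s**2 + 25*s + 75) ds = 512.
Total enclosed area = 12 + 512 = 524.

524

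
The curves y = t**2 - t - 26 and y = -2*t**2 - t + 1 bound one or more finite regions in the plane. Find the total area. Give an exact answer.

108

Set the curves equal: t**2 - t - 26 = -2*t**2 - t + 1, so 3*t**2 - 27 = 0, which factors as 3*(t - 3)*(t + 3) = 0. The curves meet at t = -3, 3.
On [-3, 3], y = -2*t**2 - t + 1 is on top; that piece has area ∫[-3,3] (-(3*t**2 - 27)) dt = 108.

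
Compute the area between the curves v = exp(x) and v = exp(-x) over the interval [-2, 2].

-4 + 2*exp(-2) + 2*exp(2)

The difference (exp(x)) - (exp(-x)) = exp(x) - exp(-x) changes sign at x = 0 inside [-2, 2], so split the integral there.
∫[-2,0] (exp(x) - exp(-x)) dx = -exp(2) - exp(-2) + 2; the area of that piece is -2 + exp(-2) + exp(2).
∫[0,2] (exp(x) - exp(-x)) dx = -2 + exp(-2) + exp(2).
Total area = (-2 + exp(-2) + exp(2)) + (-2 + exp(-2) + exp(2)) = -4 + 2*exp(-2) + 2*exp(2).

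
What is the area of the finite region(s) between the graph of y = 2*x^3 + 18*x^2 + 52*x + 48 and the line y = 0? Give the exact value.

1

The curve meets the x-axis where 2*x^3 + 18*x^2 + 52*x + 48 = 0, i.e. 2*(x + 2)*(x + 3)*(x + 4) = 0, at x = -4, -3, -2.
On [-4, -3] the curve lies above the axis; ∫[-4,-3] (2*x^3 + 18*x^2 + 52*x + 48) dx = 1/2, giving area 1/2.
On [-3, -2] the curve lies below the axis; ∫[-3,-2] (2*x^3 + 18*x^2 + 52*x + 48) dx = -1/2, giving area 1/2.
Total area = 1/2 + 1/2 = 1.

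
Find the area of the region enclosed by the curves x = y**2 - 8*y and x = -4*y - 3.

Both boundary curves give x as a function of y, so integrate with respect to y. Setting them equal: y**2 - 4*y + 3 = 0, i.e. (y - 3)*(y - 1) = 0, so they meet at y = 1, 3.
For y in [1, 3], x = y**2 - 8*y is on the left; area = ∫[1,3] (-(y**2 - 4*y + 3)) dy = 4/3.

4/3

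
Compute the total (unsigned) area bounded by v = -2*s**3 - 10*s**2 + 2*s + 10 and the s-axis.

296/3

The curve meets the s-axis where -2*s**3 - 10*s**2 + 2*s + 10 = 0, i.e. -2*(s - 1)*(s + 1)*(s + 5) = 0, at s = -5, -1, 1.
On [-5, -1] the curve lies below the axis; ∫[-5,-1] (-2*s**3 - 10*s**2 + 2*s + 10) ds = -256/3, giving area 256/3.
On [-1, 1] the curve lies above the axis; ∫[-1,1] (-2*s**3 - 10*s**2 + 2*s + 10) ds = 40/3, giving area 40/3.
Total area = 256/3 + 40/3 = 296/3.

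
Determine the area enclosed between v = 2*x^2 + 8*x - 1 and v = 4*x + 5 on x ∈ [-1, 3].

The difference (2*x^2 + 8*x - 1) - (4*x + 5) = 2*x^2 + 4*x - 6 changes sign at x = 1 inside [-1, 3], so split the integral there.
∫[-1,1] (2*x^2 + 4*x - 6) dx = -32/3; the area of that piece is 32/3.
∫[1,3] (2*x^2 + 4*x - 6) dx = 64/3.
Total area = 32/3 + 64/3 = 32.

32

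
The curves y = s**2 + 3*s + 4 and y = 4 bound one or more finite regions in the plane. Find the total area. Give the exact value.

Set the curves equal: s**2 + 3*s + 4 = 4, so s**2 + 3*s = 0, which factors as s*(s + 3) = 0. The curves meet at s = -3, 0.
On [-3, 0], y = 4 is on top; that piece has area ∫[-3,0] (-(s**2 + 3*s)) ds = 9/2.

9/2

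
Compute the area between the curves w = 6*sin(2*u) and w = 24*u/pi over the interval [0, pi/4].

3 - 3*pi/4

On [0, pi/4], (6*sin(2*u)) - (24*u/pi) = -24*u/pi + 6*sin(2*u) is ≥ 0 throughout, so the area is a single integral of |-24*u/pi + 6*sin(2*u)|.
∫[0,pi/4] (-24*u/pi + 6*sin(2*u)) du = 3 - 3*pi/4.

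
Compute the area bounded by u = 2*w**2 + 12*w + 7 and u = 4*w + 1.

Both boundary curves give u as a function of w, so integrate with respect to w. Setting them equal: 2*w**2 + 8*w + 6 = 0, i.e. 2*(w + 1)*(w + 3) = 0, so they meet at w = -3, -1.
For w in [-3, -1], u = 2*w**2 + 12*w + 7 is on the left; area = ∫[-3,-1] (-(2*w**2 + 8*w + 6)) dw = 8/3.

8/3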